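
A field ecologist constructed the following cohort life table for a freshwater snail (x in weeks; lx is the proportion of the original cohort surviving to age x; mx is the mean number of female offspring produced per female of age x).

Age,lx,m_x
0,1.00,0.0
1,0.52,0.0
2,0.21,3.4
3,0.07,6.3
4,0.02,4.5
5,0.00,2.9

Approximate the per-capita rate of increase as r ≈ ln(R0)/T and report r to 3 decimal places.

R0 = Σ lx·mx = 0 + 0 + 0.714 + 0.441 + 0.09 + 0 = 1.245
Σ x·lx·mx = 3.111; T = 3.111/1.245 = 2.4988…
r ≈ ln(R0)/T = ln(1.245)/2.4988… = 0.0877… → 0.088

0.088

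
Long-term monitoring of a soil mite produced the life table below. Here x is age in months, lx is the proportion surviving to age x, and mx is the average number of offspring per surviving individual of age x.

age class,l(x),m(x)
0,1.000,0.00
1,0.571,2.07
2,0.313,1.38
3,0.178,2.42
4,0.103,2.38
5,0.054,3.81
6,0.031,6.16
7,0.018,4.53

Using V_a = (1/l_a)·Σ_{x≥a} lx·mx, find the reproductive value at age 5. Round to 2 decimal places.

8.86

lx·mx for x ≥ 5: 0.20574, 0.19096, 0.08154 → sum = 0.47824
V_5 = 0.47824 / l_5 = 0.47824 / 0.054 = 8.856296… → 8.86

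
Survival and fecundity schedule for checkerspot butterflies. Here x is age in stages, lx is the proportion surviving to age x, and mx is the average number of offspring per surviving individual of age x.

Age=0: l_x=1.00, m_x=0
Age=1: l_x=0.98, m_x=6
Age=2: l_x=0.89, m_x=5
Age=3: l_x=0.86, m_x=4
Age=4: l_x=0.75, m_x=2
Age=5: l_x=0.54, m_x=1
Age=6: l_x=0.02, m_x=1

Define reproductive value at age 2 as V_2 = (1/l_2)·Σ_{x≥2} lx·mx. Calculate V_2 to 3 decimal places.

lx·mx for x ≥ 2: 4.45, 3.44, 1.5, 0.54, 0.02 → sum = 9.95
V_2 = 9.95 / l_2 = 9.95 / 0.89 = 11.179775… → 11.180

11.180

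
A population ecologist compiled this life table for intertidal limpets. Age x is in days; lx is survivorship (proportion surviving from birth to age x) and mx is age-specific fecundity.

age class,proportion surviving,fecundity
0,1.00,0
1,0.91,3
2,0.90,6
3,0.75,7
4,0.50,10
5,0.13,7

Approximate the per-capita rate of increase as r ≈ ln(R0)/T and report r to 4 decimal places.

1.0606

R0 = Σ lx·mx = 0 + 2.73 + 5.4 + 5.25 + 5 + 0.91 = 19.29
Σ x·lx·mx = 53.83; T = 53.83/19.29 = 2.79057…
r ≈ ln(R0)/T = ln(19.29)/2.79057… = 1.060569… → 1.0606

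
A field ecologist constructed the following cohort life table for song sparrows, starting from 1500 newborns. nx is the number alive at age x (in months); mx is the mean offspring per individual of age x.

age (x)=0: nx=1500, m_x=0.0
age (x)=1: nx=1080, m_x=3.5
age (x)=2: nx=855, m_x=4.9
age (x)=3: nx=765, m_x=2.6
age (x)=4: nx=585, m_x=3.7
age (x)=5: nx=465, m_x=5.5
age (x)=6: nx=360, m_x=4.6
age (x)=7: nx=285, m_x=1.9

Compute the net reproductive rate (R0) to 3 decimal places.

11.252

lx = nx/n0 = nx/1500: 1, 0.72, 0.57, 0.51, 0.39, 0.31, 0.24, 0.19
lx·mx by age: 0, 2.52, 2.793, 1.326, 1.443, 1.705, 1.104, 0.361
R0 = Σ lx·mx = 11.252 → 11.252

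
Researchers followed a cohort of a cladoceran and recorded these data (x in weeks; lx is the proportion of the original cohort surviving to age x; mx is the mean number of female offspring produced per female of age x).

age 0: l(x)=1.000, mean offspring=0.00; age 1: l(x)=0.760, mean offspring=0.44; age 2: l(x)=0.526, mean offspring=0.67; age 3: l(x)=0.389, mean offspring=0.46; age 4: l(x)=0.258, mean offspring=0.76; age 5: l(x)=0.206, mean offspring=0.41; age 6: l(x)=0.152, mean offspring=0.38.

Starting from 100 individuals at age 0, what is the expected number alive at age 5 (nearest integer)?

21

Expected survivors = N0 · l_5 = 100 × 0.206 = 20.6 → 21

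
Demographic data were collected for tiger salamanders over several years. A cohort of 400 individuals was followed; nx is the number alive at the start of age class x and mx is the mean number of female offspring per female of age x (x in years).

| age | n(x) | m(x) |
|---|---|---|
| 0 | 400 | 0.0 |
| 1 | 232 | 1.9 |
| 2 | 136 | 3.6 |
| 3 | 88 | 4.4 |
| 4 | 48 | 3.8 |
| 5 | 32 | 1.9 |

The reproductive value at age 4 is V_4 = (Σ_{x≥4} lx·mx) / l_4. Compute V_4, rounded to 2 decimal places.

lx = nx/n0 = nx/400: 1, 0.58, 0.34, 0.22, 0.12, 0.08
lx·mx for x ≥ 4: 0.456, 0.152 → sum = 0.608
V_4 = 0.608 / l_4 = 0.608 / 0.12 = 5.066667… → 5.07

5.07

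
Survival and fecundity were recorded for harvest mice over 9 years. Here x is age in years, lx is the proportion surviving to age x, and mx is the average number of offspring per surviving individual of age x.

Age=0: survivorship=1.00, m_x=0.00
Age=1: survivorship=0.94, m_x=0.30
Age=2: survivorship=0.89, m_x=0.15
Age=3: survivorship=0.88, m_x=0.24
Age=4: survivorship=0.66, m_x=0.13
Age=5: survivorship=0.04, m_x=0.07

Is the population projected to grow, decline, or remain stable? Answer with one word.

R0 = Σ lx·mx = 0 + 0.282 + 0.1335 + 0.2112 + 0.0858 + 0.0028 = 0.7153
R0 < 1, so the population is declining.

declining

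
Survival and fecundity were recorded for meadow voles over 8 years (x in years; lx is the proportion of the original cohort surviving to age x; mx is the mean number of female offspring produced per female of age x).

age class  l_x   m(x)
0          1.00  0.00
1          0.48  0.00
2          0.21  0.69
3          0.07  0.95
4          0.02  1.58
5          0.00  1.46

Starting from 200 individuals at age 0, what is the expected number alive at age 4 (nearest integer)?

4

Expected survivors = N0 · l_4 = 200 × 0.02 = 4 → 4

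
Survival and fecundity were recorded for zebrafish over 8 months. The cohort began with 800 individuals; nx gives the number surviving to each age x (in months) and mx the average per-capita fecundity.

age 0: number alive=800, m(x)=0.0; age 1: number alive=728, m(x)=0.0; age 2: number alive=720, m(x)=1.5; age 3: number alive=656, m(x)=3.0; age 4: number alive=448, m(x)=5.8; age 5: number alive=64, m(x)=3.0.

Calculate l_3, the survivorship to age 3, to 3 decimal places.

0.820

l_3 = n_3/n_0 = 656/800 = 0.82 → 0.820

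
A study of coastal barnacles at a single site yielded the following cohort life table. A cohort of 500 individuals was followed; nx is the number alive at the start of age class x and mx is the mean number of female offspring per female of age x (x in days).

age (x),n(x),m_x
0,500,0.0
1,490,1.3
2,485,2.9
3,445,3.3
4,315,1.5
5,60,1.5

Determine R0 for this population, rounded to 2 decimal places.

lx = nx/n0 = nx/500: 1, 0.98, 0.97, 0.89, 0.63, 0.12
lx·mx by age: 0, 1.274, 2.813, 2.937, 0.945, 0.18
R0 = Σ lx·mx = 8.149 → 8.15

8.15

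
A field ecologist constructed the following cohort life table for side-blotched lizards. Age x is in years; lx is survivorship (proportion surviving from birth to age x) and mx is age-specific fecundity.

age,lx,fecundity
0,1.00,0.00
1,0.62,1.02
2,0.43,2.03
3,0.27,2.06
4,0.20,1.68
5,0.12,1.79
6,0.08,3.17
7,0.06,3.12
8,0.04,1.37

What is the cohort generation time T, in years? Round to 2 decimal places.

3.13

lx·mx: 0, 0.6324, 0.8729, 0.5562, 0.336, 0.2148, 0.2536, 0.1872, 0.0548 → R0 = 3.1079
x·lx·mx: 0, 0.6324, 1.7458, 1.6686, 1.344, 1.074, 1.5216, 1.3104, 0.4384 → Σ = 9.7352
T = 9.7352 / 3.1079 = 3.132405… → 3.13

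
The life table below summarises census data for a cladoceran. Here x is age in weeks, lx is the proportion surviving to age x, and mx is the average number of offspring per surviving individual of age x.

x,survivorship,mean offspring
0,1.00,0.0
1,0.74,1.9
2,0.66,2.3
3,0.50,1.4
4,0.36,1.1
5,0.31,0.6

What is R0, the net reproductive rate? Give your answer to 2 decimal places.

lx·mx by age: 0, 1.406, 1.518, 0.7, 0.396, 0.186
R0 = Σ lx·mx = 4.206 → 4.21

4.21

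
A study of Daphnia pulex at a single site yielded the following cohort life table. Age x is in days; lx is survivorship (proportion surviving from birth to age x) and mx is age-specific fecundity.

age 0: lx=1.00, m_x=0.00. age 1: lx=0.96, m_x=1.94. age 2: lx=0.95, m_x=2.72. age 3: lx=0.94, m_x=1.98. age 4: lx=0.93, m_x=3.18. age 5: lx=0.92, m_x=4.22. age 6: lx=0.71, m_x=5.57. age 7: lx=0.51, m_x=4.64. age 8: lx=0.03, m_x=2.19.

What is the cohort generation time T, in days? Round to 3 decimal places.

4.335

lx·mx: 0, 1.8624, 2.584, 1.8612, 2.9574, 3.8824, 3.9547, 2.3664, 0.0657 → R0 = 19.5342
x·lx·mx: 0, 1.8624, 5.168, 5.5836, 11.8296, 19.412, 23.7282, 16.5648, 0.5256 → Σ = 84.6742
T = 84.6742 / 19.5342 = 4.334664… → 4.335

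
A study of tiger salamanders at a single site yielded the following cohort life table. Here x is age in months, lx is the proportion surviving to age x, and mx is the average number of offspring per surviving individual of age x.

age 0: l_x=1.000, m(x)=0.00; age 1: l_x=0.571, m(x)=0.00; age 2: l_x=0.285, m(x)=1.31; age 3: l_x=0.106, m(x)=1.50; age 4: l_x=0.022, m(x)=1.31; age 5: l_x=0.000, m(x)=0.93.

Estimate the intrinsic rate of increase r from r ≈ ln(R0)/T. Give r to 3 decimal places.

R0 = Σ lx·mx = 0 + 0 + 0.37335 + 0.159 + 0.02882 + 0 = 0.56117
Σ x·lx·mx = 1.33898; T = 1.33898/0.56117 = 2.38605…
r ≈ ln(R0)/T = ln(0.56117)/2.38605… = -0.24213… → -0.242

-0.242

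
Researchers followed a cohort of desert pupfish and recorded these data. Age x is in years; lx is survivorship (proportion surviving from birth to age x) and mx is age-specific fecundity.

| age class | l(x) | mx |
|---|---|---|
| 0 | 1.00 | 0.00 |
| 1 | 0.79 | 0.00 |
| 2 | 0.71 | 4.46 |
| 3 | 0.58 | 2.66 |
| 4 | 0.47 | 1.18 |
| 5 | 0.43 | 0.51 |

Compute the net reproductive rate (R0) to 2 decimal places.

5.48

lx·mx by age: 0, 0, 3.1666, 1.5428, 0.5546, 0.2193
R0 = Σ lx·mx = 5.4833 → 5.48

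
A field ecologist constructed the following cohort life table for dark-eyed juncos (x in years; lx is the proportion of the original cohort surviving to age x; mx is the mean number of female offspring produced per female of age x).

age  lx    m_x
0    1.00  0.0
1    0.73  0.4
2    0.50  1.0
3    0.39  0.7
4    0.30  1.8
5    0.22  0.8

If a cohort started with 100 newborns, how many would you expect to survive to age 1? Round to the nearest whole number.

Expected survivors = N0 · l_1 = 100 × 0.73 = 73 → 73

73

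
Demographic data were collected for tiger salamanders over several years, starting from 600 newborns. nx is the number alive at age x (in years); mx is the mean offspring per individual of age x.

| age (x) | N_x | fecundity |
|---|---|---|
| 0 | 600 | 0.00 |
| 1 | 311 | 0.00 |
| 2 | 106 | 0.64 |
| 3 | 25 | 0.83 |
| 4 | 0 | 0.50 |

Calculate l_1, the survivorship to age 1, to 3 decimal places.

0.518

l_1 = n_1/n_0 = 311/600 = 0.518333… → 0.518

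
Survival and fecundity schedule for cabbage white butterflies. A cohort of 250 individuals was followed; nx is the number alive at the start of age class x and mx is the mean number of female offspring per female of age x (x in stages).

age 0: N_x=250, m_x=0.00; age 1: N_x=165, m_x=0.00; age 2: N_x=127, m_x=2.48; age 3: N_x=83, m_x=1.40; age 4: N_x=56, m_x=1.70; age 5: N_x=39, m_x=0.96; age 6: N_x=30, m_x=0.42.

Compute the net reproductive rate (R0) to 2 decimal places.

2.31

lx = nx/n0 = nx/250: 1, 0.66, 0.508, 0.332, 0.224, 0.156, 0.12
lx·mx by age: 0, 0, 1.25984, 0.4648, 0.3808, 0.14976, 0.0504
R0 = Σ lx·mx = 2.3056 → 2.31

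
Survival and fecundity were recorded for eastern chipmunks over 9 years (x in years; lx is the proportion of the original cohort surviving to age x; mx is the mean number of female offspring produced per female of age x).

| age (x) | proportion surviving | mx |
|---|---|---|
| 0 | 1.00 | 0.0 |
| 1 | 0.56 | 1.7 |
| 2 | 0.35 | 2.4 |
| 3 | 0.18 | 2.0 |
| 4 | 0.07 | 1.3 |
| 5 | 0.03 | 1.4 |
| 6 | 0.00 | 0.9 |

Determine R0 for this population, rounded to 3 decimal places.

lx·mx by age: 0, 0.952, 0.84, 0.36, 0.091, 0.042, 0
R0 = Σ lx·mx = 2.285 → 2.285

2.285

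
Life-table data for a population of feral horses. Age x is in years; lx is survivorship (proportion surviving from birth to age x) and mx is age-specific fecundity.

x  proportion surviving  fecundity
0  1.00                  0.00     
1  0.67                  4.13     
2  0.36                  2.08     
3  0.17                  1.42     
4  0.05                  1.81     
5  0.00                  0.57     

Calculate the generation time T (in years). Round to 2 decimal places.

lx·mx: 0, 2.7671, 0.7488, 0.2414, 0.0905, 0 → R0 = 3.8478
x·lx·mx: 0, 2.7671, 1.4976, 0.7242, 0.362, 0 → Σ = 5.3509
T = 5.3509 / 3.8478 = 1.390639… → 1.39

1.39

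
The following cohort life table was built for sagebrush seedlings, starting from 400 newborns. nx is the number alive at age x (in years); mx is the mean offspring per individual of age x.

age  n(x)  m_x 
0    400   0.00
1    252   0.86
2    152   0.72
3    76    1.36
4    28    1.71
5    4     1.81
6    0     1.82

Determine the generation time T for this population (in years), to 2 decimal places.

lx = nx/n0 = nx/400: 1, 0.63, 0.38, 0.19, 0.07, 0.01, 0
lx·mx: 0, 0.5418, 0.2736, 0.2584, 0.1197, 0.0181, 0 → R0 = 1.2116
x·lx·mx: 0, 0.5418, 0.5472, 0.7752, 0.4788, 0.0905, 0 → Σ = 2.4335
T = 2.4335 / 1.2116 = 2.008501… → 2.01

2.01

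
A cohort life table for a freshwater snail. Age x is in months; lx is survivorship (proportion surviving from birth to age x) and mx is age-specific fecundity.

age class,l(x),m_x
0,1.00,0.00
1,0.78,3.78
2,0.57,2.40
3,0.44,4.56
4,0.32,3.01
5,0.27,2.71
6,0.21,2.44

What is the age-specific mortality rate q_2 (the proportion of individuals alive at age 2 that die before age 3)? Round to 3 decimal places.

q_2 = (l_2 − l_3) / l_2 = (0.57 − 0.44) / 0.57
     = 0.13 / 0.57 = 0.22807… → 0.228

0.228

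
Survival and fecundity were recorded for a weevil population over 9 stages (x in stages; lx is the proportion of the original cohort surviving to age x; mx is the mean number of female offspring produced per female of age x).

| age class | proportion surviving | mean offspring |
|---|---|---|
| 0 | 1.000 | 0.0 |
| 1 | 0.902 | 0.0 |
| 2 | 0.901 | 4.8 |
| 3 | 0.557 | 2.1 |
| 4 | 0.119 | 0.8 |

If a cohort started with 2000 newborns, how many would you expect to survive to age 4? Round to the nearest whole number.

238

Expected survivors = N0 · l_4 = 2000 × 0.119 = 238 → 238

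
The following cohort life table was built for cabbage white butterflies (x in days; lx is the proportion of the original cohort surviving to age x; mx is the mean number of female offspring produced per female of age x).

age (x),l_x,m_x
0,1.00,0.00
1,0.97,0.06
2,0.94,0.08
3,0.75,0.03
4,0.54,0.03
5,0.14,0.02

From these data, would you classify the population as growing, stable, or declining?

declining

R0 = Σ lx·mx = 0 + 0.0582 + 0.0752 + 0.0225 + 0.0162 + 0.0028 = 0.1749
R0 < 1, so the population is declining.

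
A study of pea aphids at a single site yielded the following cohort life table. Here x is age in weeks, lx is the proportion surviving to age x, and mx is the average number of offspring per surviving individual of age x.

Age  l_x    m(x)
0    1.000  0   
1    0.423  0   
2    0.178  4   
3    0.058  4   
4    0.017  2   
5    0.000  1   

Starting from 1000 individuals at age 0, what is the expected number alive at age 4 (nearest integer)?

17

Expected survivors = N0 · l_4 = 1000 × 0.017 = 17 → 17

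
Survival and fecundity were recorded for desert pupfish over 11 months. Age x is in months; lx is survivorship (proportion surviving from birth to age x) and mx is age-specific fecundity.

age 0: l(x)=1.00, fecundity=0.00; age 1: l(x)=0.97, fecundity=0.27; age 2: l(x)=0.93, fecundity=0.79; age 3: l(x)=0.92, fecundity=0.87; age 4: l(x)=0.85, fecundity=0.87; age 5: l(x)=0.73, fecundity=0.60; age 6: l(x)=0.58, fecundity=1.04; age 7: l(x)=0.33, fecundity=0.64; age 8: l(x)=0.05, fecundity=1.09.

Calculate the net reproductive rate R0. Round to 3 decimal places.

3.843

lx·mx by age: 0, 0.2619, 0.7347, 0.8004, 0.7395, 0.438, 0.6032, 0.2112, 0.0545
R0 = Σ lx·mx = 3.8434 → 3.843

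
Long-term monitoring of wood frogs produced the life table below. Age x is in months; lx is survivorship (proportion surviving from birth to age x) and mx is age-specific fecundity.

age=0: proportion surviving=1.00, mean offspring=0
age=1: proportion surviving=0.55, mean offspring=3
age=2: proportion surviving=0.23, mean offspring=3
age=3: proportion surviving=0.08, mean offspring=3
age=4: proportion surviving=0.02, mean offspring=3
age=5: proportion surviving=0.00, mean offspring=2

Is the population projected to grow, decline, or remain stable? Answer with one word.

R0 = Σ lx·mx = 0 + 1.65 + 0.69 + 0.24 + 0.06 + 0 = 2.64
R0 > 1, so the population is growing.

growing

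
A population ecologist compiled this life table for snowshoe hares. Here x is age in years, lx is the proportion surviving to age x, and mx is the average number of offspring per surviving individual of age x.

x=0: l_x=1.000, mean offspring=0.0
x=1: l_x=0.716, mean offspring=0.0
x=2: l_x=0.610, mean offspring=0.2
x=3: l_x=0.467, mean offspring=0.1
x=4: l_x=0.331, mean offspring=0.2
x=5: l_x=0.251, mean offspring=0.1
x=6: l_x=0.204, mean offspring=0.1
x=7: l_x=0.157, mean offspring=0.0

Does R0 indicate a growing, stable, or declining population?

declining

R0 = Σ lx·mx = 0 + 0 + 0.122 + 0.0467 + 0.0662 + 0.0251 + 0.0204 + 0 = 0.2804
R0 < 1, so the population is declining.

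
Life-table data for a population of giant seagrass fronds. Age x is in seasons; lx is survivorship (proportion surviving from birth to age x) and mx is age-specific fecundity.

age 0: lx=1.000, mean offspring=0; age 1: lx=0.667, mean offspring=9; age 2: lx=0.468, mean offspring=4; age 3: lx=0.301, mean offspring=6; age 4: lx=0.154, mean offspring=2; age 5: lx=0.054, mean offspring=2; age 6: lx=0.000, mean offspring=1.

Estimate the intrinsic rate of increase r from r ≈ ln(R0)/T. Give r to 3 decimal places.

1.378

R0 = Σ lx·mx = 0 + 6.003 + 1.872 + 1.806 + 0.308 + 0.108 + 0 = 10.097
Σ x·lx·mx = 16.937; T = 16.937/10.097 = 1.67743…
r ≈ ln(R0)/T = ln(10.097)/1.67743… = 1.37844… → 1.378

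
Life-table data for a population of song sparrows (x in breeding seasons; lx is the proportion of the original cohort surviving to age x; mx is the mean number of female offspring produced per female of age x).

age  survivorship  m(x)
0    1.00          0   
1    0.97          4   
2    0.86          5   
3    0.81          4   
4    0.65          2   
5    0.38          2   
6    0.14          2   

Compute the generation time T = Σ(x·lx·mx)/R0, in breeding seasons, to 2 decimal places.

2.39

lx·mx: 0, 3.88, 4.3, 3.24, 1.3, 0.76, 0.28 → R0 = 13.76
x·lx·mx: 0, 3.88, 8.6, 9.72, 5.2, 3.8, 1.68 → Σ = 32.88
T = 32.88 / 13.76 = 2.389535… → 2.39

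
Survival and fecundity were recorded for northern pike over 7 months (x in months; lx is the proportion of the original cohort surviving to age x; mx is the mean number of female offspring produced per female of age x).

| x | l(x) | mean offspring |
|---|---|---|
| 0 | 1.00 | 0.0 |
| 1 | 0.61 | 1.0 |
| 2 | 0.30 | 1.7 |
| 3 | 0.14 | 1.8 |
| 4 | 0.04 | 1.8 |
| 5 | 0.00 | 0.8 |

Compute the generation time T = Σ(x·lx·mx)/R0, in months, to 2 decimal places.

lx·mx: 0, 0.61, 0.51, 0.252, 0.072, 0 → R0 = 1.444
x·lx·mx: 0, 0.61, 1.02, 0.756, 0.288, 0 → Σ = 2.674
T = 2.674 / 1.444 = 1.851801… → 1.85

1.85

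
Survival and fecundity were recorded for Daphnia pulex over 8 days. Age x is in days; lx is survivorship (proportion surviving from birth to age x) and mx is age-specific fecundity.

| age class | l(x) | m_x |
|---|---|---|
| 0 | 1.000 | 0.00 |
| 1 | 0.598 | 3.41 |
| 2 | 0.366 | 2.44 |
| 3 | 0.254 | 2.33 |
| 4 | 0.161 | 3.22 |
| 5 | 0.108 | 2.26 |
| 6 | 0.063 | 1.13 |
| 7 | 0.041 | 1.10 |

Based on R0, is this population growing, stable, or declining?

R0 = Σ lx·mx = 0 + 2.03918 + 0.89304 + 0.59182 + 0.51842 + 0.24408 + 0.07119 + 0.0451 = 4.40283
R0 > 1, so the population is growing.

growing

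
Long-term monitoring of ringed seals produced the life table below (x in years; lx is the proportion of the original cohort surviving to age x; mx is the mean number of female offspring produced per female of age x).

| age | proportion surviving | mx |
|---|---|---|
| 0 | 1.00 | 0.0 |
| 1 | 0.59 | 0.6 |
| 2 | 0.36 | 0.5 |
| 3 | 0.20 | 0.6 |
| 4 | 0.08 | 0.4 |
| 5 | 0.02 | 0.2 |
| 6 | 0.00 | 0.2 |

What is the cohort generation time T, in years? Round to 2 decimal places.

1.77

lx·mx: 0, 0.354, 0.18, 0.12, 0.032, 0.004, 0 → R0 = 0.69
x·lx·mx: 0, 0.354, 0.36, 0.36, 0.128, 0.02, 0 → Σ = 1.222
T = 1.222 / 0.69 = 1.771014… → 1.77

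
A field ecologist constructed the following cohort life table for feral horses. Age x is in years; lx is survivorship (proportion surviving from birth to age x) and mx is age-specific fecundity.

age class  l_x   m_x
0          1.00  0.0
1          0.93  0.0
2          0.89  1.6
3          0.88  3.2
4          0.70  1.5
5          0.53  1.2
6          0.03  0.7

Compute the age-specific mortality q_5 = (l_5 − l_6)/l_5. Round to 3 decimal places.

0.943

q_5 = (l_5 − l_6) / l_5 = (0.53 − 0.03) / 0.53
     = 0.5 / 0.53 = 0.943396… → 0.943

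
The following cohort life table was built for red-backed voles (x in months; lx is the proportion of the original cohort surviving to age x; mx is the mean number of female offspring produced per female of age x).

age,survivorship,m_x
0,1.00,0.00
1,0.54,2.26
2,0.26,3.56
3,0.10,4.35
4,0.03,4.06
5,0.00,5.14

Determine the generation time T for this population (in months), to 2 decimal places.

1.80

lx·mx: 0, 1.2204, 0.9256, 0.435, 0.1218, 0 → R0 = 2.7028
x·lx·mx: 0, 1.2204, 1.8512, 1.305, 0.4872, 0 → Σ = 4.8638
T = 4.8638 / 2.7028 = 1.799541… → 1.80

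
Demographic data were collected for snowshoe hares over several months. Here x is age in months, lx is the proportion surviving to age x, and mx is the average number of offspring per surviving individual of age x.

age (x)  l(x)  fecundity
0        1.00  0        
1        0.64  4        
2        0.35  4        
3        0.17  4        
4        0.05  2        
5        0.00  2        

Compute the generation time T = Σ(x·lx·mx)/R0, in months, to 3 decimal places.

lx·mx: 0, 2.56, 1.4, 0.68, 0.1, 0 → R0 = 4.74
x·lx·mx: 0, 2.56, 2.8, 2.04, 0.4, 0 → Σ = 7.8
T = 7.8 / 4.74 = 1.64557… → 1.646

1.646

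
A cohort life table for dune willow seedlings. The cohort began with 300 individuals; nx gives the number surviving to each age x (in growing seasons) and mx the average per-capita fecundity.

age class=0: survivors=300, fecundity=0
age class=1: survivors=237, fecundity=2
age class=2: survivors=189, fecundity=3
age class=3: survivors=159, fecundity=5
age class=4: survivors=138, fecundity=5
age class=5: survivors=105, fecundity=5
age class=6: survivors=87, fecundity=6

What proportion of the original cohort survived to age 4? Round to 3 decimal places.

l_4 = n_4/n_0 = 138/300 = 0.46 → 0.460

0.460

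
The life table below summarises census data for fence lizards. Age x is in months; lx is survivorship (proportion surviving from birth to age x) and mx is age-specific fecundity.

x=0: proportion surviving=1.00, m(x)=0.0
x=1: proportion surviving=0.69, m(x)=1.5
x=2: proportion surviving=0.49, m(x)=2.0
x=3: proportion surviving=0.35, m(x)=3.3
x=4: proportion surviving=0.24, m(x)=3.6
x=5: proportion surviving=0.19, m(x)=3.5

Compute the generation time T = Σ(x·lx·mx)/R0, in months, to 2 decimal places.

lx·mx: 0, 1.035, 0.98, 1.155, 0.864, 0.665 → R0 = 4.699
x·lx·mx: 0, 1.035, 1.96, 3.465, 3.456, 3.325 → Σ = 13.241
T = 13.241 / 4.699 = 2.817834… → 2.82

2.82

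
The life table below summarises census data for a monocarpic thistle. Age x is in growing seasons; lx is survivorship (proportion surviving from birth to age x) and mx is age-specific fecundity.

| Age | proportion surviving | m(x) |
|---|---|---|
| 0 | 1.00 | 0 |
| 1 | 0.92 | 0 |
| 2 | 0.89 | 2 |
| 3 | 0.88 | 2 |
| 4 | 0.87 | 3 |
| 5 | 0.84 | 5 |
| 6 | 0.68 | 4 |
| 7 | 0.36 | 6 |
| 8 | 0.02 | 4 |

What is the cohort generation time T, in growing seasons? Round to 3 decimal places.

4.726

lx·mx: 0, 0, 1.78, 1.76, 2.61, 4.2, 2.72, 2.16, 0.08 → R0 = 15.31
x·lx·mx: 0, 0, 3.56, 5.28, 10.44, 21, 16.32, 15.12, 0.64 → Σ = 72.36
T = 72.36 / 15.31 = 4.726323… → 4.726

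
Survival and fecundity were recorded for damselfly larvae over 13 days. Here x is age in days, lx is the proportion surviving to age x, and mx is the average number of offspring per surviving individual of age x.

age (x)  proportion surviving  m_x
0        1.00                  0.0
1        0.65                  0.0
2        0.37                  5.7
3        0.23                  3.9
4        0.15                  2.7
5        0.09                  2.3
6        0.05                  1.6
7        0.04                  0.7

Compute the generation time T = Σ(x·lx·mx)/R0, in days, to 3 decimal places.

2.748

lx·mx: 0, 0, 2.109, 0.897, 0.405, 0.207, 0.08, 0.028 → R0 = 3.726
x·lx·mx: 0, 0, 4.218, 2.691, 1.62, 1.035, 0.48, 0.196 → Σ = 10.24
T = 10.24 / 3.726 = 2.748256… → 2.748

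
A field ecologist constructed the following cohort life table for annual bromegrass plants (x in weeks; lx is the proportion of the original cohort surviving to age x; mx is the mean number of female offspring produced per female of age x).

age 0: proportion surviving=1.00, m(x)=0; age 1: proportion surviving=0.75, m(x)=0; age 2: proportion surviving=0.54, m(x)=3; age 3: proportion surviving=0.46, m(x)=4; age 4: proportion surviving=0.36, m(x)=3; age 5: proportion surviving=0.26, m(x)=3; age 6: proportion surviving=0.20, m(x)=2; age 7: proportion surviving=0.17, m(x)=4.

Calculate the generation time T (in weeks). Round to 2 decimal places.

lx·mx: 0, 0, 1.62, 1.84, 1.08, 0.78, 0.4, 0.68 → R0 = 6.4
x·lx·mx: 0, 0, 3.24, 5.52, 4.32, 3.9, 2.4, 4.76 → Σ = 24.14
T = 24.14 / 6.4 = 3.771875 → 3.77

3.77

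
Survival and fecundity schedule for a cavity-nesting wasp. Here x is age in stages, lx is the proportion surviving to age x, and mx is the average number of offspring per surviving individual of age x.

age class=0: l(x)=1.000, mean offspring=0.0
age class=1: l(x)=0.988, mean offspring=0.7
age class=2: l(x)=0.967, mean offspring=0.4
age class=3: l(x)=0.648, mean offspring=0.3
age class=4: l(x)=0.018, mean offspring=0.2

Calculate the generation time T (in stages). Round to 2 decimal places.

lx·mx: 0, 0.6916, 0.3868, 0.1944, 0.0036 → R0 = 1.2764
x·lx·mx: 0, 0.6916, 0.7736, 0.5832, 0.0144 → Σ = 2.0628
T = 2.0628 / 1.2764 = 1.616108… → 1.62

1.62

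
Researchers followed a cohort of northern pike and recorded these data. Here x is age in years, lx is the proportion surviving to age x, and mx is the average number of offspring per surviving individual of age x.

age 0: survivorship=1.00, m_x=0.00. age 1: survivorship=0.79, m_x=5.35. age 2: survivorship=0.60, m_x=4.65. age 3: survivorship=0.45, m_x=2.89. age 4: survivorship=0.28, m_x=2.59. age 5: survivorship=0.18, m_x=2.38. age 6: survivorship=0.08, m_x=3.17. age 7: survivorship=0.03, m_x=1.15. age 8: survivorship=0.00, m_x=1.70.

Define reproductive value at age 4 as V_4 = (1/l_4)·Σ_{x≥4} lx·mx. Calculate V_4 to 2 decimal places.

5.15

lx·mx for x ≥ 4: 0.7252, 0.4284, 0.2536, 0.0345, 0 → sum = 1.4417
V_4 = 1.4417 / l_4 = 1.4417 / 0.28 = 5.148929… → 5.15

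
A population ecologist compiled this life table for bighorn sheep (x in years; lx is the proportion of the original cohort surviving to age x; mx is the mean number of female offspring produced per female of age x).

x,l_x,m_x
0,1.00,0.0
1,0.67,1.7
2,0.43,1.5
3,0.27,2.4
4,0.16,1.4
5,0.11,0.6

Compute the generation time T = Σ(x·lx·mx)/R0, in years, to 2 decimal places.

2.06

lx·mx: 0, 1.139, 0.645, 0.648, 0.224, 0.066 → R0 = 2.722
x·lx·mx: 0, 1.139, 1.29, 1.944, 0.896, 0.33 → Σ = 5.599
T = 5.599 / 2.722 = 2.056943… → 2.06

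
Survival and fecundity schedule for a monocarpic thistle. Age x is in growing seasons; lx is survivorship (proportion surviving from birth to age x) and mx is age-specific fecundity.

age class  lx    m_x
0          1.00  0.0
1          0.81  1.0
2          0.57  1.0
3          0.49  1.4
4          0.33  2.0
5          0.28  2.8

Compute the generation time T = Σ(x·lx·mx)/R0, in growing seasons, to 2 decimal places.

3.01

lx·mx: 0, 0.81, 0.57, 0.686, 0.66, 0.784 → R0 = 3.51
x·lx·mx: 0, 0.81, 1.14, 2.058, 2.64, 3.92 → Σ = 10.568
T = 10.568 / 3.51 = 3.010826… → 3.01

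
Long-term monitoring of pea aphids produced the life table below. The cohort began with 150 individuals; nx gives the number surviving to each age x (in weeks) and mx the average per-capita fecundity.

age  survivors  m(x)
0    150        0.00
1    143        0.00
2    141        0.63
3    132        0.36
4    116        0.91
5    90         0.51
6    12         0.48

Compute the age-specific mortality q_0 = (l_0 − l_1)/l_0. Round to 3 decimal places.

0.047

lx = nx/n0 = nx/150: 1, 0.95333…, 0.94, 0.88, 0.77333…, 0.6, 0.08
q_0 = (l_0 − l_1) / l_0 = (1 − 0.953333…) / 1
     = 0.046667… / 1 = 0.046667… → 0.047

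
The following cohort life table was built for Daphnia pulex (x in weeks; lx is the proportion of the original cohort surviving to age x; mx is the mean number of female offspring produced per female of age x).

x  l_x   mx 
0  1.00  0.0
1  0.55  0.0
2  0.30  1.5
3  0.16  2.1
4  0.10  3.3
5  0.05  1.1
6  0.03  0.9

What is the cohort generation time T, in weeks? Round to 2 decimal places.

lx·mx: 0, 0, 0.45, 0.336, 0.33, 0.055, 0.027 → R0 = 1.198
x·lx·mx: 0, 0, 0.9, 1.008, 1.32, 0.275, 0.162 → Σ = 3.665
T = 3.665 / 1.198 = 3.059265… → 3.06

3.06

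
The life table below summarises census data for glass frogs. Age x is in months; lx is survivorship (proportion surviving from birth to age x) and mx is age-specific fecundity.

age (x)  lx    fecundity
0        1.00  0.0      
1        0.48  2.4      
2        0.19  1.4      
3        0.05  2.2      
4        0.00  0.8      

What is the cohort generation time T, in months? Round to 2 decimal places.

lx·mx: 0, 1.152, 0.266, 0.11, 0 → R0 = 1.528
x·lx·mx: 0, 1.152, 0.532, 0.33, 0 → Σ = 2.014
T = 2.014 / 1.528 = 1.318063… → 1.32

1.32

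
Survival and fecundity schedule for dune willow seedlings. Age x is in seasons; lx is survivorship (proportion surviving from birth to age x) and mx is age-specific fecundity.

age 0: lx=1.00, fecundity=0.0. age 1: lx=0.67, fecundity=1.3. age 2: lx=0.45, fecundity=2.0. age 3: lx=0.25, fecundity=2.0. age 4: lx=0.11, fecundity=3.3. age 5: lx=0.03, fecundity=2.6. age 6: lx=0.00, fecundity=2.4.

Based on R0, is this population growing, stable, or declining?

growing

R0 = Σ lx·mx = 0 + 0.871 + 0.9 + 0.5 + 0.363 + 0.078 + 0 = 2.712
R0 > 1, so the population is growing.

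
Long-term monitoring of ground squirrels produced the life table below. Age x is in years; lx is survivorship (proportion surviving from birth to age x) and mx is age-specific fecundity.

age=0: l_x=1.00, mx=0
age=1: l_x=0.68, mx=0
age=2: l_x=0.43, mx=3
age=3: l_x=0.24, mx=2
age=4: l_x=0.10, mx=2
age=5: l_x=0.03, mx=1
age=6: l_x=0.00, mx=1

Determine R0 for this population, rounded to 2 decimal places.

2.00

lx·mx by age: 0, 0, 1.29, 0.48, 0.2, 0.03, 0
R0 = Σ lx·mx = 2 → 2.00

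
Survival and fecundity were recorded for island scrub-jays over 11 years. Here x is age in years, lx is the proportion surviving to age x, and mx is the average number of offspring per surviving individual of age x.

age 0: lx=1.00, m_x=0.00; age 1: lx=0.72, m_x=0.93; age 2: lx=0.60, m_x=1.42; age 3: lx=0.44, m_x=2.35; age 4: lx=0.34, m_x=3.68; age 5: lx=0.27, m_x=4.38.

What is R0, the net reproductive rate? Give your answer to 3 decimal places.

4.989

lx·mx by age: 0, 0.6696, 0.852, 1.034, 1.2512, 1.1826
R0 = Σ lx·mx = 4.9894 → 4.989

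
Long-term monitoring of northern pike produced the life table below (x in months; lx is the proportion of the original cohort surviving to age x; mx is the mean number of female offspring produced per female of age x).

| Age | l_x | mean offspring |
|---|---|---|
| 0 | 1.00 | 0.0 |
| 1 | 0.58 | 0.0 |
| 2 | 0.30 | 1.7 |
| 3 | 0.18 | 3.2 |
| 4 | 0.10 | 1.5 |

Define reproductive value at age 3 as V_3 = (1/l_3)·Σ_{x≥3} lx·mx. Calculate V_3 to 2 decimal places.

lx·mx for x ≥ 3: 0.576, 0.15 → sum = 0.726
V_3 = 0.726 / l_3 = 0.726 / 0.18 = 4.033333… → 4.03

4.03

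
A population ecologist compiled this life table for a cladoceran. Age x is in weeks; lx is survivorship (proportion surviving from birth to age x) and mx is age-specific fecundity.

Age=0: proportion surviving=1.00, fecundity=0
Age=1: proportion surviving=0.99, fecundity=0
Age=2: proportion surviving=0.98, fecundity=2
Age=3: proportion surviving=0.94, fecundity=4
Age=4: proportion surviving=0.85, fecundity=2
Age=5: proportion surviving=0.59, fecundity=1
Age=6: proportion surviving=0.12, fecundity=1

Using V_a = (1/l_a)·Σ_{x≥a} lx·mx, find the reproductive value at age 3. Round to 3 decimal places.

lx·mx for x ≥ 3: 3.76, 1.7, 0.59, 0.12 → sum = 6.17
V_3 = 6.17 / l_3 = 6.17 / 0.94 = 6.56383… → 6.564

6.564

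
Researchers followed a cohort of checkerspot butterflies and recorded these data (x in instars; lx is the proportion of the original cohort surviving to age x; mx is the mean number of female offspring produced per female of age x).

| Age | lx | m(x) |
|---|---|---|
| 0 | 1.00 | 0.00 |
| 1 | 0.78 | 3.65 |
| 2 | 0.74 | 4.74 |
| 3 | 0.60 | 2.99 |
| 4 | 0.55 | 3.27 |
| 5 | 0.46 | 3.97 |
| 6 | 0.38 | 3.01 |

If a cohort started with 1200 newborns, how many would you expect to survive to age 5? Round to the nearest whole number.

Expected survivors = N0 · l_5 = 1200 × 0.46 = 552 → 552

552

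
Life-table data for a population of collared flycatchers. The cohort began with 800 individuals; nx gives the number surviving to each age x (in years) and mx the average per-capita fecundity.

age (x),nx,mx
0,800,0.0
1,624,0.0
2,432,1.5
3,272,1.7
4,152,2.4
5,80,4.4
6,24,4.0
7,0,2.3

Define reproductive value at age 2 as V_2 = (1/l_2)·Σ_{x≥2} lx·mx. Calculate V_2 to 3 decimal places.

4.452

lx = nx/n0 = nx/800: 1, 0.78, 0.54, 0.34, 0.19, 0.1, 0.03, 0
lx·mx for x ≥ 2: 0.81, 0.578, 0.456, 0.44, 0.12, 0 → sum = 2.404
V_2 = 2.404 / l_2 = 2.404 / 0.54 = 4.451852… → 4.452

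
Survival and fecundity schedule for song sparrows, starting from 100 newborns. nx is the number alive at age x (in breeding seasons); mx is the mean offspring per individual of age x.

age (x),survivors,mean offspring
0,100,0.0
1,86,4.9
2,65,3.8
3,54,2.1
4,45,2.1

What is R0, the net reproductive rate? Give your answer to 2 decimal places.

lx = nx/n0 = nx/100: 1, 0.86, 0.65, 0.54, 0.45
lx·mx by age: 0, 4.214, 2.47, 1.134, 0.945
R0 = Σ lx·mx = 8.763 → 8.76

8.76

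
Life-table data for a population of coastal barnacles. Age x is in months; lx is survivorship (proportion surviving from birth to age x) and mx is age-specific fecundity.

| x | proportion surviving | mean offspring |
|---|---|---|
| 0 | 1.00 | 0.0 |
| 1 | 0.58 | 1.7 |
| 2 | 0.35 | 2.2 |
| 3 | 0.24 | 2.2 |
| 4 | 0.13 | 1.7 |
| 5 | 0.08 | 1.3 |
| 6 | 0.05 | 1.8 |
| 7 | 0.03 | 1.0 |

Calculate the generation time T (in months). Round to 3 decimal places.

2.295

lx·mx: 0, 0.986, 0.77, 0.528, 0.221, 0.104, 0.09, 0.03 → R0 = 2.729
x·lx·mx: 0, 0.986, 1.54, 1.584, 0.884, 0.52, 0.54, 0.21 → Σ = 6.264
T = 6.264 / 2.729 = 2.295346… → 2.295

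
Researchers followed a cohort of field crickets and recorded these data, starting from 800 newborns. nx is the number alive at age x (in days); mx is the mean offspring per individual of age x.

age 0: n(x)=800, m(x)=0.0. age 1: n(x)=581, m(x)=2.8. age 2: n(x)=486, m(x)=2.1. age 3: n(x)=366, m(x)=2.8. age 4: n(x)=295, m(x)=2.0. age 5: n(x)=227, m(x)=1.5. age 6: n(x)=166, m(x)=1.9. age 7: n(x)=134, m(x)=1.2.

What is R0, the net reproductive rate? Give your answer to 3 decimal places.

lx = nx/n0 = nx/800: 1, 0.72625, 0.6075, 0.4575, 0.36875, 0.28375, 0.2075, 0.1675
lx·mx by age: 0, 2.0335, 1.27575, 1.281, 0.7375, 0.425625, 0.39425, 0.201
R0 = Σ lx·mx = 6.348625 → 6.349

6.349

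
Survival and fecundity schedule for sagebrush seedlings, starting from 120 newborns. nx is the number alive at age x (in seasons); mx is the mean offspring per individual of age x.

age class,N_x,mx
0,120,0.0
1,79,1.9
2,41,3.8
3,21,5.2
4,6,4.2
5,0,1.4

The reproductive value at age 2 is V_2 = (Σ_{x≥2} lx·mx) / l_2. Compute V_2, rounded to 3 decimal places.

lx = nx/n0 = nx/120: 1, 0.65833…, 0.34167…, 0.175, 0.05, 0
lx·mx for x ≥ 2: 1.298333…, 0.91, 0.21, 0 → sum = 2.418333…
V_2 = 2.418333… / l_2 = 2.418333… / 0.341667… = 7.078049… → 7.078

7.078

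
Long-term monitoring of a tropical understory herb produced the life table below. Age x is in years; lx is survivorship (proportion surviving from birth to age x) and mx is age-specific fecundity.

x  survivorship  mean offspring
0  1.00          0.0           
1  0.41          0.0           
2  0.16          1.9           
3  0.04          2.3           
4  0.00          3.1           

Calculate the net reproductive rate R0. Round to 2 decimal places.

lx·mx by age: 0, 0, 0.304, 0.092, 0
R0 = Σ lx·mx = 0.396 → 0.40

0.40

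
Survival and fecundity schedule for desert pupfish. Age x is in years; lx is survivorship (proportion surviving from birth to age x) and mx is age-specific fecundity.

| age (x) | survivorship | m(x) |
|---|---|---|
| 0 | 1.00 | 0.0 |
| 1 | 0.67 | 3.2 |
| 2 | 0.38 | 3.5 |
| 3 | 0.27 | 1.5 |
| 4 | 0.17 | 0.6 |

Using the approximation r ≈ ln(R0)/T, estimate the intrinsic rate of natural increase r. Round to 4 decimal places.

0.8557

R0 = Σ lx·mx = 0 + 2.144 + 1.33 + 0.405 + 0.102 = 3.981
Σ x·lx·mx = 6.427; T = 6.427/3.981 = 1.61442…
r ≈ ln(R0)/T = ln(3.981)/1.61442… = 0.855747… → 0.8557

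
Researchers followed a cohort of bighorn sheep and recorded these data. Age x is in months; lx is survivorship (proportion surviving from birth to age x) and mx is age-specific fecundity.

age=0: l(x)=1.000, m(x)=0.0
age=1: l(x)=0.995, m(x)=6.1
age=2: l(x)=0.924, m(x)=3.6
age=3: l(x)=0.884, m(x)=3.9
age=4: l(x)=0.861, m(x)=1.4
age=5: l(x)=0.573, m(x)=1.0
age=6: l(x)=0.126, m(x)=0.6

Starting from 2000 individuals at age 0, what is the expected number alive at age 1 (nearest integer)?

1990

Expected survivors = N0 · l_1 = 2000 × 0.995 = 1990 → 1990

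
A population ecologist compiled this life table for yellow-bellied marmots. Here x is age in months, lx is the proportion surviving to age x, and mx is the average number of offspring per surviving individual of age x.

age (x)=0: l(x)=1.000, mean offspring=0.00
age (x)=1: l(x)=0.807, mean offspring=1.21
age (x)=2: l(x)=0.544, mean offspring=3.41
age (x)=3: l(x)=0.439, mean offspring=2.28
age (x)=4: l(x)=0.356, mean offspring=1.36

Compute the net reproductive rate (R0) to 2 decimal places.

lx·mx by age: 0, 0.97647, 1.85504, 1.00092, 0.48416
R0 = Σ lx·mx = 4.31659 → 4.32

4.32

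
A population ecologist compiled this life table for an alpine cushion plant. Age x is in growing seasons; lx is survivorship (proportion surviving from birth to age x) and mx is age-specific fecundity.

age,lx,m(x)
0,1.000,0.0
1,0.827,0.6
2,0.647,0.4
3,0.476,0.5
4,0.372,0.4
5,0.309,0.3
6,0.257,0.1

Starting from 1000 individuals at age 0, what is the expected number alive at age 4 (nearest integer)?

372

Expected survivors = N0 · l_4 = 1000 × 0.372 = 372 → 372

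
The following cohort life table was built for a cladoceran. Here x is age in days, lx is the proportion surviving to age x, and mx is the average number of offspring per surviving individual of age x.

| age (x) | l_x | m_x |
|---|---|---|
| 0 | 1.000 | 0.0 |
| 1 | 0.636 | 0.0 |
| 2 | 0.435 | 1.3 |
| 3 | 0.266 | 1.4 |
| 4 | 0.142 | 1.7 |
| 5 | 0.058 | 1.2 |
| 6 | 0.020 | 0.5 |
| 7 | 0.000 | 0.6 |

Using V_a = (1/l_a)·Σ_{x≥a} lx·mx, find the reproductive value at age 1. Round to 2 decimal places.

lx·mx for x ≥ 1: 0, 0.5655, 0.3724, 0.2414, 0.0696, 0.01, 0 → sum = 1.2589
V_1 = 1.2589 / l_1 = 1.2589 / 0.636 = 1.979403… → 1.98

1.98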